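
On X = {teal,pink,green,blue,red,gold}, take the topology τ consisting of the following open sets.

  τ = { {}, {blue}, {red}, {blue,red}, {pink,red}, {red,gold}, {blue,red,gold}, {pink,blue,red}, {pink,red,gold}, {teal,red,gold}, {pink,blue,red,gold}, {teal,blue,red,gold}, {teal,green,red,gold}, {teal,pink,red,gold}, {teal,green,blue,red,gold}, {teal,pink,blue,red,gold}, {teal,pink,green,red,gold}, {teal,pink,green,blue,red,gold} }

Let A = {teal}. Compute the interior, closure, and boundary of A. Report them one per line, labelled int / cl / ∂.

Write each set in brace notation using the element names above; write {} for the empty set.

U open, U⊆A: {}. int(A) = ⋃ = {}
X∖A={pink,green,blue,red,gold}, int(X∖A)={pink,blue,red,gold}, hence cl(A)={teal,green}
∂A: remove int from cl → {teal,green}

int(A) = {}
cl(A)  = {teal,green}
∂A     = {teal,green}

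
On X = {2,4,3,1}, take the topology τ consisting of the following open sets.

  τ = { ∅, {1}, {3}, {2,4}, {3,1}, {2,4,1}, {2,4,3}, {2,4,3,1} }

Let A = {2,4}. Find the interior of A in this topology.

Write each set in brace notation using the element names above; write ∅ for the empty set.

open subsets of A: ∅, {2,4}; so int(A) = {2,4}

{2,4}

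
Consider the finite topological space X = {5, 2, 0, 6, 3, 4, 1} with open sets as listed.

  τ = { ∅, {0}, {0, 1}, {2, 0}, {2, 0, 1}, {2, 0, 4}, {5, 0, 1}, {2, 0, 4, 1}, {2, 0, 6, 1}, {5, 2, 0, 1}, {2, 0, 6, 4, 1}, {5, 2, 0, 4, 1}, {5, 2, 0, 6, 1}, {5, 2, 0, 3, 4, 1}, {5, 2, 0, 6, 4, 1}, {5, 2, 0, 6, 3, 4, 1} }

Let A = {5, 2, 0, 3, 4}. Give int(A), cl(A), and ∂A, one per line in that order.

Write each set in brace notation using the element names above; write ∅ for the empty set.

int(A) = {2, 0, 4}
cl(A)  = {5, 2, 0, 6, 3, 4, 1}
∂A     = {5, 6, 3, 1}

open subsets of A: ∅, {0}, {2, 0}, {2, 0, 4}; so int(A) = {2, 0, 4}
closure: X∖int(X∖A) = X∖∅ = {5, 2, 0, 6, 3, 4, 1}
∂A = {5, 2, 0, 6, 3, 4, 1} minus {2, 0, 4} = {5, 6, 3, 1}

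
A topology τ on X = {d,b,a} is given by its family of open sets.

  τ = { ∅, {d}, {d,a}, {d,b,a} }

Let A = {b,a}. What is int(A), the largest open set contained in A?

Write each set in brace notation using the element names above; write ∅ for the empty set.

∅

U open, U⊆A: ∅. int(A) = ⋃ = ∅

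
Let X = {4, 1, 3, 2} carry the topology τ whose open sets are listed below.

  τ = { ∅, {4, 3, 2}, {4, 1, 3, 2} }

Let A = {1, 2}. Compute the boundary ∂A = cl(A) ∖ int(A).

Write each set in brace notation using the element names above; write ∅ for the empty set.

{4, 1, 3, 2}

interior: largest open inside A is ∅ (from ∅)
cl via duality: int({4, 3}) = ∅, so X∖∅ = {4, 1, 3, 2}
cl∖int = {4, 1, 3, 2}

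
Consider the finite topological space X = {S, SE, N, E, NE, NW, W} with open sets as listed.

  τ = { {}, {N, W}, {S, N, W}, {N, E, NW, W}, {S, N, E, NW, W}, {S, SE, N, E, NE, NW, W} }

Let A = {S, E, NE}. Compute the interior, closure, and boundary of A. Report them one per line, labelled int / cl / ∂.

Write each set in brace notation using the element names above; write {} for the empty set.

int(A) = {}
cl(A)  = {S, SE, E, NE, NW}
∂A     = {S, SE, E, NE, NW}

interior: largest open inside A is {} (from {})
cl via duality: int({SE, N, NW, W}) = {N, W}, so X∖{N, W} = {S, SE, E, NE, NW}
cl∖int = {S, SE, E, NE, NW}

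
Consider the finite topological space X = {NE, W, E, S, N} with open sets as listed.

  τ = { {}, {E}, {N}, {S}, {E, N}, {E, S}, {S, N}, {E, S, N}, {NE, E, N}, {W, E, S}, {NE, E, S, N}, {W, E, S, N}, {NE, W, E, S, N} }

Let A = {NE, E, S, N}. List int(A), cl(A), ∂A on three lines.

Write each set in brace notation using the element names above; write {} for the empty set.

int(A) = {NE, E, S, N}
cl(A)  = {NE, W, E, S, N}
∂A     = {W}

interior: largest open inside A is {NE, E, S, N} (from {}, {S}, {N}, {E}, {S, N}, {E, S}, {E, N}, {E, S, N}, {NE, E, N}, {NE, E, S, N})
cl via duality: int({W}) = {}, so X∖{} = {NE, W, E, S, N}
cl∖int = {W}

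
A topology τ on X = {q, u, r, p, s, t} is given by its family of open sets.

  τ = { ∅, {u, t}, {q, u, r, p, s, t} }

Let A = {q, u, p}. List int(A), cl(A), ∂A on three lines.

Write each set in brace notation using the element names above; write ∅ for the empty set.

int(A) = ∅
cl(A)  = {q, u, r, p, s, t}
∂A     = {q, u, r, p, s, t}

interior: largest open inside A is ∅ (from ∅)
cl via duality: int({r, s, t}) = ∅, so X∖∅ = {q, u, r, p, s, t}
cl∖int = {q, u, r, p, s, t}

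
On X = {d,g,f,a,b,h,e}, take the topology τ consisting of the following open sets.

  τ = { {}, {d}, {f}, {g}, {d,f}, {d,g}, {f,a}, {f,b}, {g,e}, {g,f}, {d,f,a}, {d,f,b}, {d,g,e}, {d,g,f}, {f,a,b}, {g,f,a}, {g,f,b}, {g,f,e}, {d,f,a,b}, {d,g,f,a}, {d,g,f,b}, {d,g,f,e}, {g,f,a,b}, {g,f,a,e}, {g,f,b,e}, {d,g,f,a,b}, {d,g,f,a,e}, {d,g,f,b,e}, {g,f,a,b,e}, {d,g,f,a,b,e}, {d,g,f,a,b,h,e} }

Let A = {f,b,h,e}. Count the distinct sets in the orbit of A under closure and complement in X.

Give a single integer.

complement {d,g,a}; its interior {d,g}; cl(A) = X∖{d,g} = {f,a,b,h,e}
With k = closure, c = complement:
  1. A     = {f,b,h,e}
  2. kA    = {f,a,b,h,e}
  3. cA    = {d,g,a}
  4. ckA   = {d,g}
  5. kcA   = {d,g,a,h,e}
  6. kckA  = {d,g,h,e}
  7. ckcA  = {f,b}
  8. ckckA = {f,a,b}
  9. kckcA = {f,a,b,h}
  10. ckckcA = {d,g,e}
k, c of each give nothing new

10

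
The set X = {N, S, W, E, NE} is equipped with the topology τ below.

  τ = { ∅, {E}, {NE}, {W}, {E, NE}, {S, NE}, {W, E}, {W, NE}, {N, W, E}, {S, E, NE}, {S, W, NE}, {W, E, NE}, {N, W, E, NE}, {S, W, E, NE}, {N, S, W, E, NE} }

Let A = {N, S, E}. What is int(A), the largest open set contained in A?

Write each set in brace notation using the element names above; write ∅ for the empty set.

{E}

open subsets of A: ∅, {E}; so int(A) = {E}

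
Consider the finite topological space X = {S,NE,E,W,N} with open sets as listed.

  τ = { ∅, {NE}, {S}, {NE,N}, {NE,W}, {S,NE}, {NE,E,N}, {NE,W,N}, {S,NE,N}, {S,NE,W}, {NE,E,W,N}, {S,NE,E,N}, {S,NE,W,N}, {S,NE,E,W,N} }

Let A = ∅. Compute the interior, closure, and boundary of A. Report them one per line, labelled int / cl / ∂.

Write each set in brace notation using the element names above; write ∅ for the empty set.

int(A) = ∅
cl(A)  = ∅
∂A     = ∅

open subsets of A: ∅; so int(A) = ∅
closure: X∖int(X∖A) = X∖{S,NE,E,W,N} = ∅
∂A = ∅ minus ∅ = ∅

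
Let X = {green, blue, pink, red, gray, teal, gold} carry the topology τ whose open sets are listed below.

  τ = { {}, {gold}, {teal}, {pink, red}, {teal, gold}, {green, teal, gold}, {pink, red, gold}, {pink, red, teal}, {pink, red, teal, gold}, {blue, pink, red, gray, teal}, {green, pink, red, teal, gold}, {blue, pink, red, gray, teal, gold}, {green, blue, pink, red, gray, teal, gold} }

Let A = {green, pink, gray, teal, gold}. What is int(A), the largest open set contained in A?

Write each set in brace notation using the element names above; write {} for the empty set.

{green, teal, gold}

interior: largest open inside A is {green, teal, gold} (from {}, {gold}, {teal}, {teal, gold}, {green, teal, gold})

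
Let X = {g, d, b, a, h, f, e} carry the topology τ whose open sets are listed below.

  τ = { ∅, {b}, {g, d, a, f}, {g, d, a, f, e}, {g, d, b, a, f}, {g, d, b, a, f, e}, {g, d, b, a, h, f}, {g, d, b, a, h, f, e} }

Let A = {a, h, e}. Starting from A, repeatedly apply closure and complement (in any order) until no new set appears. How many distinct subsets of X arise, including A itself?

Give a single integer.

8

complement {g, d, b, f}; its interior {b}; cl(A) = X∖{b} = {g, d, a, h, f, e}
With k = closure, c = complement:
  1. A     = {a, h, e}
  2. kA    = {g, d, a, h, f, e}
  3. cA    = {g, d, b, f}
  4. ckA   = {b}
  5. kcA   = {g, d, b, a, h, f, e}
  6. kckA  = {b, h}
  7. ckcA  = ∅
  8. ckckA = {g, d, a, f, e}
k, c of each give nothing new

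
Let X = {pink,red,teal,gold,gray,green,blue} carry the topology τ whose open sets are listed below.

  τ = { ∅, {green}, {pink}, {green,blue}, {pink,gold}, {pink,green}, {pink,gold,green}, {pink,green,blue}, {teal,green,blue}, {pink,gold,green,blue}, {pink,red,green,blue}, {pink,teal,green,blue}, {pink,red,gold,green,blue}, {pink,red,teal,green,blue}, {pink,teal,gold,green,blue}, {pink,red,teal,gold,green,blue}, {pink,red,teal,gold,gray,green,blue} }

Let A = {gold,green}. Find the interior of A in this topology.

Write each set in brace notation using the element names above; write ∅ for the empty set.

opens ⊆ A: ∅, {green}; union → int = {green}

{green}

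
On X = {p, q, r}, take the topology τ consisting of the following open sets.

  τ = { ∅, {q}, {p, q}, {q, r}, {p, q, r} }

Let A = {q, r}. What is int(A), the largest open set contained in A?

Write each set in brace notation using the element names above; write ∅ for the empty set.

{q, r}

opens ⊆ A: ∅, {q}, {q, r}; union → int = {q, r}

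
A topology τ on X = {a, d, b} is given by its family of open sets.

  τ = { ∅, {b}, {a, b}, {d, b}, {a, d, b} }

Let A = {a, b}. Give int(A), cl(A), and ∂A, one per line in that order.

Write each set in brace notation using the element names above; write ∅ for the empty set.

int(A) = {a, b}
cl(A)  = {a, d, b}
∂A     = {d}

open subsets of A: ∅, {b}, {a, b}; so int(A) = {a, b}
closure: X∖int(X∖A) = X∖∅ = {a, d, b}
∂A = {a, d, b} minus {a, b} = {d}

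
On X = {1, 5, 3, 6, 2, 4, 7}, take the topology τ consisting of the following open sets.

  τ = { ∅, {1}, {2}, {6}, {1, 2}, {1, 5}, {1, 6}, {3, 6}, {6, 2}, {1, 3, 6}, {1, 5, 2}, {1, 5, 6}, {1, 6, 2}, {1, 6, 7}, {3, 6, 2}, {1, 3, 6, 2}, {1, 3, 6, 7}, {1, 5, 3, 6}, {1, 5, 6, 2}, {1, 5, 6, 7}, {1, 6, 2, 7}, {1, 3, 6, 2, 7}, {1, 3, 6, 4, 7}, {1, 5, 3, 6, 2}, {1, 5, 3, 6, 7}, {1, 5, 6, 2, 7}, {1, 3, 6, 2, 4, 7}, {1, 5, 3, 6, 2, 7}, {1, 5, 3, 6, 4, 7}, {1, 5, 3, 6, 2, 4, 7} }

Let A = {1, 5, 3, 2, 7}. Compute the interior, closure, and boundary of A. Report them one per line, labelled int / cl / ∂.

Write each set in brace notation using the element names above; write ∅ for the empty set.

U open, U⊆A: ∅, {1}, {2}, {1, 5}, {1, 2}, {1, 5, 2}. int(A) = ⋃ = {1, 5, 2}
X∖A={6, 4}, int(X∖A)={6}, hence cl(A)={1, 5, 3, 2, 4, 7}
∂A: remove int from cl → {3, 4, 7}

int(A) = {1, 5, 2}
cl(A)  = {1, 5, 3, 2, 4, 7}
∂A     = {3, 4, 7}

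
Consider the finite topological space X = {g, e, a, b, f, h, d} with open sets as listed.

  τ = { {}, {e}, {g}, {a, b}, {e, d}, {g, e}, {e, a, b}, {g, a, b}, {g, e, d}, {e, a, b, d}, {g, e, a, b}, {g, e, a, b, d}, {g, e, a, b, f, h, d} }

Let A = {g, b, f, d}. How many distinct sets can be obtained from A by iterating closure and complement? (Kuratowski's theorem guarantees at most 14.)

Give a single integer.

closure: X∖int(X∖A) = X∖{e} = {g, a, b, f, h, d}
Let k=closure and c=complement:
  1. A     = {g, b, f, d}
  2. kA    = {g, a, b, f, h, d}
  3. cA    = {e, a, h}
  4. ckA   = {e}
  5. kcA   = {e, a, b, f, h, d}
  6. kckA  = {e, f, h, d}
  7. ckcA  = {g}
  8. ckckA = {g, a, b}
  9. kckcA = {g, f, h}
  10. kckckA = {g, a, b, f, h}
  11. ckckcA = {e, a, b, d}
  12. ckckckA = {e, d}
— saturated at 12

12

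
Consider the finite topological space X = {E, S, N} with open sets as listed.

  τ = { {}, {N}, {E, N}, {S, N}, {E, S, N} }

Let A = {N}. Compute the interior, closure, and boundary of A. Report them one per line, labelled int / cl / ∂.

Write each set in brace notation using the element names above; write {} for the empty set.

interior: largest open inside A is {N} (from {}, {N})
cl via duality: int({E, S}) = {}, so X∖{} = {E, S, N}
cl∖int = {E, S}

int(A) = {N}
cl(A)  = {E, S, N}
∂A     = {E, S}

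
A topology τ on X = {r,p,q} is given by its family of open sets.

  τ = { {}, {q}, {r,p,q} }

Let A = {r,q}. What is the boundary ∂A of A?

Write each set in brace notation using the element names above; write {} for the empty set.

{r,p}

U open, U⊆A: {}, {q}. int(A) = ⋃ = {q}
X∖A={p}, int(X∖A)={}, hence cl(A)={r,p,q}
∂A: remove int from cl → {r,p}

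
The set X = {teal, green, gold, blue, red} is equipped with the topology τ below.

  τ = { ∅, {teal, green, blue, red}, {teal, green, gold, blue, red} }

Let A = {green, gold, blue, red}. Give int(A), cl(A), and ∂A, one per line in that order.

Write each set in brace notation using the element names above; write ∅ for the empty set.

opens ⊆ A: ∅; union → int = ∅
complement {teal}; its interior ∅; cl(A) = X∖∅ = {teal, green, gold, blue, red}
boundary = {teal, green, gold, blue, red} ∖ ∅ = {teal, green, gold, blue, red}

int(A) = ∅
cl(A)  = {teal, green, gold, blue, red}
∂A     = {teal, green, gold, blue, red}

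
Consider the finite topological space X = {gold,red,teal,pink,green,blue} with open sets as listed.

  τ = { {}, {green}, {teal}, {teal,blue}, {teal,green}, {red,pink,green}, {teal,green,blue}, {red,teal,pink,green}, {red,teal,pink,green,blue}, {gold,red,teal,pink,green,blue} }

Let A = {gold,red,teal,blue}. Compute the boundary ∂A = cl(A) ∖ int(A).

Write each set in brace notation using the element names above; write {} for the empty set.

{gold,red,pink}

opens ⊆ A: {}, {teal}, {teal,blue}; union → int = {teal,blue}
complement {pink,green}; its interior {green}; cl(A) = X∖{green} = {gold,red,teal,pink,blue}
boundary = {gold,red,teal,pink,blue} ∖ {teal,blue} = {gold,red,pink}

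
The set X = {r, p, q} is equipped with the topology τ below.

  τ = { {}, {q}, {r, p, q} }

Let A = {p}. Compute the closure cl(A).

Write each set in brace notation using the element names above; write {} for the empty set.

closure: X∖int(X∖A) = X∖{q} = {r, p}

{r, p}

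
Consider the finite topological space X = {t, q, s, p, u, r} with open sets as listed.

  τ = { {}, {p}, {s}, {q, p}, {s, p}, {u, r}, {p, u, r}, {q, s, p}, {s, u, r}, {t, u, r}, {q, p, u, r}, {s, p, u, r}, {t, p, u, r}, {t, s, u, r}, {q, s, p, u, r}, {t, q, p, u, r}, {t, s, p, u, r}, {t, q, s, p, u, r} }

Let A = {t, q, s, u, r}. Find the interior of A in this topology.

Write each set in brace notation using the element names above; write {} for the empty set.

opens ⊆ A: {}, {s}, {u, r}, {t, u, r}, {s, u, r}, {t, s, u, r}; union → int = {t, s, u, r}

{t, s, u, r}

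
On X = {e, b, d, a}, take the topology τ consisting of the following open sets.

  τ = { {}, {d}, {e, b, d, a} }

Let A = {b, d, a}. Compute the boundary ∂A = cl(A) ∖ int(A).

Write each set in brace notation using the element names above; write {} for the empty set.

{e, b, a}

U open, U⊆A: {}, {d}. int(A) = ⋃ = {d}
X∖A={e}, int(X∖A)={}, hence cl(A)={e, b, d, a}
∂A: remove int from cl → {e, b, a}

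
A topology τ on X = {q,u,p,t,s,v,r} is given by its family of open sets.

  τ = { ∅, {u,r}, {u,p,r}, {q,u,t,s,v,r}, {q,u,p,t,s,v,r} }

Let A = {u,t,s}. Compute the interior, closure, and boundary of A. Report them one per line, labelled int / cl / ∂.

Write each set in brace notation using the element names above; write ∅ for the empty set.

int(A) = ∅
cl(A)  = {q,u,p,t,s,v,r}
∂A     = {q,u,p,t,s,v,r}

interior: largest open inside A is ∅ (from ∅)
cl via duality: int({q,p,v,r}) = ∅, so X∖∅ = {q,u,p,t,s,v,r}
cl∖int = {q,u,p,t,s,v,r}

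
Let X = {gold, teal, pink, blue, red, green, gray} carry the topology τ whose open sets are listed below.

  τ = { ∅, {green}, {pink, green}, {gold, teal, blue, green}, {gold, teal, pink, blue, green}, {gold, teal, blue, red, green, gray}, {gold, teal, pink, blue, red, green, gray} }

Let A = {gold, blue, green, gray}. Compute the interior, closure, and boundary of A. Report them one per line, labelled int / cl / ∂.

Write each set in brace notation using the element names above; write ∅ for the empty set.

int(A) = {green}
cl(A)  = {gold, teal, pink, blue, red, green, gray}
∂A     = {gold, teal, pink, blue, red, gray}

open subsets of A: ∅, {green}; so int(A) = {green}
closure: X∖int(X∖A) = X∖∅ = {gold, teal, pink, blue, red, green, gray}
∂A = {gold, teal, pink, blue, red, green, gray} minus {green} = {gold, teal, pink, blue, red, gray}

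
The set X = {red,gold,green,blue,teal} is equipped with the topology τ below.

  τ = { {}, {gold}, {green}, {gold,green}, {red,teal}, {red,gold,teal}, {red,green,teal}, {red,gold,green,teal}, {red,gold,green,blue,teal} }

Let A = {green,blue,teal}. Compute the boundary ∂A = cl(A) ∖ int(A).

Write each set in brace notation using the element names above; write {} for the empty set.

interior: largest open inside A is {green} (from {}, {green})
cl via duality: int({red,gold}) = {gold}, so X∖{gold} = {red,green,blue,teal}
cl∖int = {red,blue,teal}

{red,blue,teal}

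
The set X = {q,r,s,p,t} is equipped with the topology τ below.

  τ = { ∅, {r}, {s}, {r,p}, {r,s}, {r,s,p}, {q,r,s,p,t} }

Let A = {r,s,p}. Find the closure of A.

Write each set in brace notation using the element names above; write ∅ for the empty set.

closure: X∖int(X∖A) = X∖∅ = {q,r,s,p,t}

{q,r,s,p,t}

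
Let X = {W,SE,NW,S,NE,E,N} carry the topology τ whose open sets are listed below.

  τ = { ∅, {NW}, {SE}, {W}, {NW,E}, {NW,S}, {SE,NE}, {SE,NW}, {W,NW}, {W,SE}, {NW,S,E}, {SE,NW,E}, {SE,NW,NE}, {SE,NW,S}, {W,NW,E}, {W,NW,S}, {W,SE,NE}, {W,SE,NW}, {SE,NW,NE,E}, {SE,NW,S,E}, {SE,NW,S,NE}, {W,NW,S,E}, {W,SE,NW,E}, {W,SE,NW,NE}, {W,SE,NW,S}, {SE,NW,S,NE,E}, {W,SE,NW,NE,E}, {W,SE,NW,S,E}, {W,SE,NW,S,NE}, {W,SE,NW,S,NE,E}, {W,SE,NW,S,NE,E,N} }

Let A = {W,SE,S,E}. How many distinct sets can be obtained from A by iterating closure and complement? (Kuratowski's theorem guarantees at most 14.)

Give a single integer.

complement {NW,NE,N}; its interior {NW}; cl(A) = X∖{NW} = {W,SE,S,NE,E,N}
With k = closure, c = complement:
  1. A     = {W,SE,S,E}
  2. kA    = {W,SE,S,NE,E,N}
  3. cA    = {NW,NE,N}
  4. ckA   = {NW}
  5. kcA   = {NW,S,NE,E,N}
  6. kckA  = {NW,S,E,N}
  7. ckcA  = {W,SE}
  8. ckckA = {W,SE,NE}
  9. kckcA = {W,SE,NE,N}
  10. ckckcA = {NW,S,E}
k, c of each give nothing new

10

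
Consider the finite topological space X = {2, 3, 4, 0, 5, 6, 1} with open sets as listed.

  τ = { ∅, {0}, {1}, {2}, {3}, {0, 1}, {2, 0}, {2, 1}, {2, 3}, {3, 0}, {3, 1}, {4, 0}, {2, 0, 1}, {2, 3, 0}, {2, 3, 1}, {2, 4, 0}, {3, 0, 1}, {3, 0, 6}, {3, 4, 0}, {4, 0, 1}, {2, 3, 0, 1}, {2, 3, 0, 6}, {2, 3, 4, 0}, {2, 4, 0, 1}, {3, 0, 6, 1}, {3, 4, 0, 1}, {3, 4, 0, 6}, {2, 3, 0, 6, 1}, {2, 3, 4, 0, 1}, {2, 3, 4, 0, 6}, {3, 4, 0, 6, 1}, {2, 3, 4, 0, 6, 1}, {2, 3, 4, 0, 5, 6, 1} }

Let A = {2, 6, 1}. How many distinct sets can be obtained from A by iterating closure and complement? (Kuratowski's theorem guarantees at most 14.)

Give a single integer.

X∖A={3, 4, 0, 5}, int(X∖A)={3, 4, 0}, hence cl(A)={2, 5, 6, 1}
Orbit (k=closure, c=complement):
  1. A     = {2, 6, 1}
  2. kA    = {2, 5, 6, 1}
  3. cA    = {3, 4, 0, 5}
  4. ckA   = {3, 4, 0}
  5. kcA   = {3, 4, 0, 5, 6}
  6. ckcA  = {2, 1}
  7. kckcA = {2, 5, 1}
  8. ckckcA = {3, 4, 0, 6}
(closed under both — stop)

8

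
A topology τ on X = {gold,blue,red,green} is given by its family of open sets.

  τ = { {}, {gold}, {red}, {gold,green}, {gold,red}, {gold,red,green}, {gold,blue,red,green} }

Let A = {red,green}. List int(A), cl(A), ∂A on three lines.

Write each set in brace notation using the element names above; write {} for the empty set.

int(A) = {red}
cl(A)  = {blue,red,green}
∂A     = {blue,green}

open subsets of A: {}, {red}; so int(A) = {red}
closure: X∖int(X∖A) = X∖{gold} = {blue,red,green}
∂A = {blue,red,green} minus {red} = {blue,green}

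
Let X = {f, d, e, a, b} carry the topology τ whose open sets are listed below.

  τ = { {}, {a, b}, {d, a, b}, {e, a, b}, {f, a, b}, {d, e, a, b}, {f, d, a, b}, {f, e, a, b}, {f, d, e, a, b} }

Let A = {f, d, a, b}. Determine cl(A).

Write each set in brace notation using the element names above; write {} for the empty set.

{f, d, e, a, b}

X∖A={e}, int(X∖A)={}, hence cl(A)={f, d, e, a, b}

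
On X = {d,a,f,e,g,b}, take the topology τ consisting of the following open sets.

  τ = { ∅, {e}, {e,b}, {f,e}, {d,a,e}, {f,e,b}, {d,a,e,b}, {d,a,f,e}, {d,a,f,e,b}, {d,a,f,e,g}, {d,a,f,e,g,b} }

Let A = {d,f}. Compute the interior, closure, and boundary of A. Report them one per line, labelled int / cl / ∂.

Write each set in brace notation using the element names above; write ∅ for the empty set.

U open, U⊆A: ∅. int(A) = ⋃ = ∅
X∖A={a,e,g,b}, int(X∖A)={e,b}, hence cl(A)={d,a,f,g}
∂A: remove int from cl → {d,a,f,g}

int(A) = ∅
cl(A)  = {d,a,f,g}
∂A     = {d,a,f,g}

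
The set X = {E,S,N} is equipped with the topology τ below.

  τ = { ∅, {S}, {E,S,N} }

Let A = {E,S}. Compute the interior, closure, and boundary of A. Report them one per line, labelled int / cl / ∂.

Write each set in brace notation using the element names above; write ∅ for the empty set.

opens ⊆ A: ∅, {S}; union → int = {S}
complement {N}; its interior ∅; cl(A) = X∖∅ = {E,S,N}
boundary = {E,S,N} ∖ {S} = {E,N}

int(A) = {S}
cl(A)  = {E,S,N}
∂A     = {E,N}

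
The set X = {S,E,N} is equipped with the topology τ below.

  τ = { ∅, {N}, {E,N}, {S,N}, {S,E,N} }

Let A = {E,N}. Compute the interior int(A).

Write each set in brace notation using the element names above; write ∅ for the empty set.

{E,N}

U open, U⊆A: ∅, {N}, {E,N}. int(A) = ⋃ = {E,N}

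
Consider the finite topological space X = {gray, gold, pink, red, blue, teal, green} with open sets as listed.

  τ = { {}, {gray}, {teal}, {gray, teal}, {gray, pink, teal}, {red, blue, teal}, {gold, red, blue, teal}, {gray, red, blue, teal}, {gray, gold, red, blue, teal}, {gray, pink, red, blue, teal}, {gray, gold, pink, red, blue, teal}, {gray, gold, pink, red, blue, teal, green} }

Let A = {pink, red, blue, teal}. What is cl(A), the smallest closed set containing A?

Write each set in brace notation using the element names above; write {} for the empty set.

{gold, pink, red, blue, teal, green}

closure: X∖int(X∖A) = X∖{gray} = {gold, pink, red, blue, teal, green}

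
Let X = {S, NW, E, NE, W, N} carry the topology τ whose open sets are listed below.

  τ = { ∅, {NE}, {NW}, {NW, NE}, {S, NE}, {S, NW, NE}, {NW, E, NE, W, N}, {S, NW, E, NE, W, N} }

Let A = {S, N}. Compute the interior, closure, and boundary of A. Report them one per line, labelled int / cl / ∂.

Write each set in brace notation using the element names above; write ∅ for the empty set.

int(A) = ∅
cl(A)  = {S, E, W, N}
∂A     = {S, E, W, N}

open subsets of A: ∅; so int(A) = ∅
closure: X∖int(X∖A) = X∖{NW, NE} = {S, E, W, N}
∂A = {S, E, W, N} minus ∅ = {S, E, W, N}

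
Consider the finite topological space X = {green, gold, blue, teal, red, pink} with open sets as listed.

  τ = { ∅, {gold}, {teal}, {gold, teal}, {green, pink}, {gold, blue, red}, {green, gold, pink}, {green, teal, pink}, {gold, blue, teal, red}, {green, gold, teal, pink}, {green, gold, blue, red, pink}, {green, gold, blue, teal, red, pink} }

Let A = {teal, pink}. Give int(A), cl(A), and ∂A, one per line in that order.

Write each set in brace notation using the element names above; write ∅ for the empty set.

open subsets of A: ∅, {teal}; so int(A) = {teal}
closure: X∖int(X∖A) = X∖{gold, blue, red} = {green, teal, pink}
∂A = {green, teal, pink} minus {teal} = {green, pink}

int(A) = {teal}
cl(A)  = {green, teal, pink}
∂A     = {green, pink}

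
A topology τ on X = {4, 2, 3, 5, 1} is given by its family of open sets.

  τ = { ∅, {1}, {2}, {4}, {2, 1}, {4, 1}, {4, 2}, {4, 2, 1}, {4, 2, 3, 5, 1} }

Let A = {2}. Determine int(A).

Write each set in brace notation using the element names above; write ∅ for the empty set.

{2}

open subsets of A: ∅, {2}; so int(A) = {2}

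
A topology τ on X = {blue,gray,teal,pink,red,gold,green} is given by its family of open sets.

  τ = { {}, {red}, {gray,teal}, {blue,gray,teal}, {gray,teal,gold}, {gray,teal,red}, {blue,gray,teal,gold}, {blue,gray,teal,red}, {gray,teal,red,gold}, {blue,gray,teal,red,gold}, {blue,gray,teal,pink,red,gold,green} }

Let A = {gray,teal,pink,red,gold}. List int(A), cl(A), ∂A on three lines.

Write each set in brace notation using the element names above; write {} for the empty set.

U open, U⊆A: {}, {red}, {gray,teal}, {gray,teal,red}, {gray,teal,gold}, {gray,teal,red,gold}. int(A) = ⋃ = {gray,teal,red,gold}
X∖A={blue,green}, int(X∖A)={}, hence cl(A)={blue,gray,teal,pink,red,gold,green}
∂A: remove int from cl → {blue,pink,green}

int(A) = {gray,teal,red,gold}
cl(A)  = {blue,gray,teal,pink,red,gold,green}
∂A     = {blue,pink,green}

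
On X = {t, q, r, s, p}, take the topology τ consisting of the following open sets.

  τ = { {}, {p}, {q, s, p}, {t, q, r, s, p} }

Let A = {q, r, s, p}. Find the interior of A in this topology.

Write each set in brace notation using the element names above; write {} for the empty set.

{q, s, p}

U open, U⊆A: {}, {p}, {q, s, p}. int(A) = ⋃ = {q, s, p}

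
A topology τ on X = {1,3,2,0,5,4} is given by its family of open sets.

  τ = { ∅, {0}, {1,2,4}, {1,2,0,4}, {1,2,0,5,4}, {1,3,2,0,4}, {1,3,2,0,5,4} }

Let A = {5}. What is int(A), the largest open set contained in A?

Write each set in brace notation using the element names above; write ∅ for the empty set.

interior: largest open inside A is ∅ (from ∅)

∅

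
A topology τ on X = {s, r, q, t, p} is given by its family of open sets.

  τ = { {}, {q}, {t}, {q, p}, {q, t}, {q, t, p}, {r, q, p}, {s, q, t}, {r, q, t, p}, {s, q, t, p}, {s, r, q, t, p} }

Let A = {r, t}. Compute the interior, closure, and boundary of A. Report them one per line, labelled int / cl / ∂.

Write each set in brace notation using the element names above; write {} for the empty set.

int(A) = {t}
cl(A)  = {s, r, t}
∂A     = {s, r}

U open, U⊆A: {}, {t}. int(A) = ⋃ = {t}
X∖A={s, q, p}, int(X∖A)={q, p}, hence cl(A)={s, r, t}
∂A: remove int from cl → {s, r}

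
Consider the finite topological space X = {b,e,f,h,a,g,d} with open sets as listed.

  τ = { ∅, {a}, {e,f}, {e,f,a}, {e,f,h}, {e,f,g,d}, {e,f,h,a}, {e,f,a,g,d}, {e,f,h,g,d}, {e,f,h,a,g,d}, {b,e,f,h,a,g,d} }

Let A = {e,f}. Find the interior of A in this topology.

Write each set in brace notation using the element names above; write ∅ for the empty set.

{e,f}

opens ⊆ A: ∅, {e,f}; union → int = {e,f}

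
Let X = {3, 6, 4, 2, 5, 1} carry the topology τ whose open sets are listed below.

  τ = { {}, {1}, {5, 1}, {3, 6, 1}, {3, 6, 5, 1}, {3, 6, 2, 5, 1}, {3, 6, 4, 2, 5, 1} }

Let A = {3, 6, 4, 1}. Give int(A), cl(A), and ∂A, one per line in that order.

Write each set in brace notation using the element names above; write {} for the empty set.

opens ⊆ A: {}, {1}, {3, 6, 1}; union → int = {3, 6, 1}
complement {2, 5}; its interior {}; cl(A) = X∖{} = {3, 6, 4, 2, 5, 1}
boundary = {3, 6, 4, 2, 5, 1} ∖ {3, 6, 1} = {4, 2, 5}

int(A) = {3, 6, 1}
cl(A)  = {3, 6, 4, 2, 5, 1}
∂A     = {4, 2, 5}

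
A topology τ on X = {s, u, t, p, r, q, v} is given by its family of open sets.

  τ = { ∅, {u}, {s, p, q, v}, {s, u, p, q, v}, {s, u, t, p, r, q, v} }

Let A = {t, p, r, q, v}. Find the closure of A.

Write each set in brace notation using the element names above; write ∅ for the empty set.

X∖A={s, u}, int(X∖A)={u}, hence cl(A)={s, t, p, r, q, v}

{s, t, p, r, q, v}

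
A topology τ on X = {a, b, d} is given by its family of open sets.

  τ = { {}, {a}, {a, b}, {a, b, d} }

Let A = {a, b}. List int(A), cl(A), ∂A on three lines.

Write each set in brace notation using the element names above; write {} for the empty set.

U open, U⊆A: {}, {a}, {a, b}. int(A) = ⋃ = {a, b}
X∖A={d}, int(X∖A)={}, hence cl(A)={a, b, d}
∂A: remove int from cl → {d}

int(A) = {a, b}
cl(A)  = {a, b, d}
∂A     = {d}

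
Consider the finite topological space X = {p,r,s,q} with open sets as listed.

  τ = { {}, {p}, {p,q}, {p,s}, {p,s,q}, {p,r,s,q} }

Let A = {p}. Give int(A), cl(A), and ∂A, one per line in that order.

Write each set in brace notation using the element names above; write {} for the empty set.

int(A) = {p}
cl(A)  = {p,r,s,q}
∂A     = {r,s,q}

opens ⊆ A: {}, {p}; union → int = {p}
complement {r,s,q}; its interior {}; cl(A) = X∖{} = {p,r,s,q}
boundary = {p,r,s,q} ∖ {p} = {r,s,q}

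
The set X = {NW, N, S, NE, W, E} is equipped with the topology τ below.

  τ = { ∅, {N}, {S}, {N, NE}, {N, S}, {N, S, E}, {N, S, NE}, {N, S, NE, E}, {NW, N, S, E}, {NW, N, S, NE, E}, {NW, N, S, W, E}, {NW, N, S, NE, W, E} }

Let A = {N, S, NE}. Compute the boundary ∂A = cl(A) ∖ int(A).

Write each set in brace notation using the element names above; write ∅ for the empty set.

interior: largest open inside A is {N, S, NE} (from ∅, {S}, {N}, {N, S}, {N, NE}, {N, S, NE})
cl via duality: int({NW, W, E}) = ∅, so X∖∅ = {NW, N, S, NE, W, E}
cl∖int = {NW, W, E}

{NW, W, E}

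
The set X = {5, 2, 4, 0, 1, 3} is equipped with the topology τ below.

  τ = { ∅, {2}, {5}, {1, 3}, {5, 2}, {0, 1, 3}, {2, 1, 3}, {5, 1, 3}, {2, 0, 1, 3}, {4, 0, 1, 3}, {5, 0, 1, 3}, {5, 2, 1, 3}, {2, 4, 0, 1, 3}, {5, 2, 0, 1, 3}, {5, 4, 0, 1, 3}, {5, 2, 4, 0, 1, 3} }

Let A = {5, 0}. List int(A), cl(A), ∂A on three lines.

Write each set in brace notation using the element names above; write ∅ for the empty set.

U open, U⊆A: ∅, {5}. int(A) = ⋃ = {5}
X∖A={2, 4, 1, 3}, int(X∖A)={2, 1, 3}, hence cl(A)={5, 4, 0}
∂A: remove int from cl → {4, 0}

int(A) = {5}
cl(A)  = {5, 4, 0}
∂A     = {4, 0}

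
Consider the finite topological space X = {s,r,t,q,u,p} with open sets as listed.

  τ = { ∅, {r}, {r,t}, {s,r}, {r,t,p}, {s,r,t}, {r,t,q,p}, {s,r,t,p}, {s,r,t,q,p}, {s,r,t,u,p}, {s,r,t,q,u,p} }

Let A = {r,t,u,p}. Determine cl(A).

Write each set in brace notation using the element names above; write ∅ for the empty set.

{s,r,t,q,u,p}

complement {s,q}; its interior ∅; cl(A) = X∖∅ = {s,r,t,q,u,p}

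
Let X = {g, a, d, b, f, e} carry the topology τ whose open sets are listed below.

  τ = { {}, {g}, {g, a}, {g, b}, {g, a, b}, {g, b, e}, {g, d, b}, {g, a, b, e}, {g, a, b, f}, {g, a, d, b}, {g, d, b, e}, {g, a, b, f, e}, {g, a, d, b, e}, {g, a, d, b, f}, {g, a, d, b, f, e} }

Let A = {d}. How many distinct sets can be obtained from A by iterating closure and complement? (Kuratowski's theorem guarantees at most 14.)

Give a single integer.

cl via duality: int({g, a, b, f, e}) = {g, a, b, f, e}, so X∖{g, a, b, f, e} = {d}
Write k for closure, c for complement:
  1. A     = {d}
  2. cA    = {g, a, b, f, e}
  3. kcA   = {g, a, d, b, f, e}
  4. ckcA  = {}
applying k or c yields no new set

4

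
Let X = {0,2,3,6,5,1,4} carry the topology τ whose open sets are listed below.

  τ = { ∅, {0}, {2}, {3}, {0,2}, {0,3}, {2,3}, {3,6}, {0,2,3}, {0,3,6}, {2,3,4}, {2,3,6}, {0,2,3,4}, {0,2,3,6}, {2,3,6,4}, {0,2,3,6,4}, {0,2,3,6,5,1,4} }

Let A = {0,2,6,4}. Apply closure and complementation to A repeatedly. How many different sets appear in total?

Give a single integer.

8

closure: X∖int(X∖A) = X∖{3} = {0,2,6,5,1,4}
Let k=closure and c=complement:
  1. A     = {0,2,6,4}
  2. kA    = {0,2,6,5,1,4}
  3. cA    = {3,5,1}
  4. ckA   = {3}
  5. kcA   = {3,6,5,1,4}
  6. ckcA  = {0,2}
  7. kckcA = {0,2,5,1,4}
  8. ckckcA = {3,6}
— saturated at 8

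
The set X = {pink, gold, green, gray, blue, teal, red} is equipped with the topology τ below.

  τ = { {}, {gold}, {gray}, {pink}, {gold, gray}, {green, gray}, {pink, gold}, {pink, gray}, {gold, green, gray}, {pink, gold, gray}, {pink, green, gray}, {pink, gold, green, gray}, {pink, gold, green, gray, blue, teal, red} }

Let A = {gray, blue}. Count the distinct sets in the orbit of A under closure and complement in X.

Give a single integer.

complement {pink, gold, green, teal, red}; its interior {pink, gold}; cl(A) = X∖{pink, gold} = {green, gray, blue, teal, red}
With k = closure, c = complement:
  1. A     = {gray, blue}
  2. kA    = {green, gray, blue, teal, red}
  3. cA    = {pink, gold, green, teal, red}
  4. ckA   = {pink, gold}
  5. kcA   = {pink, gold, green, blue, teal, red}
  6. kckA  = {pink, gold, blue, teal, red}
  7. ckcA  = {gray}
  8. ckckA = {green, gray}
k, c of each give nothing new

8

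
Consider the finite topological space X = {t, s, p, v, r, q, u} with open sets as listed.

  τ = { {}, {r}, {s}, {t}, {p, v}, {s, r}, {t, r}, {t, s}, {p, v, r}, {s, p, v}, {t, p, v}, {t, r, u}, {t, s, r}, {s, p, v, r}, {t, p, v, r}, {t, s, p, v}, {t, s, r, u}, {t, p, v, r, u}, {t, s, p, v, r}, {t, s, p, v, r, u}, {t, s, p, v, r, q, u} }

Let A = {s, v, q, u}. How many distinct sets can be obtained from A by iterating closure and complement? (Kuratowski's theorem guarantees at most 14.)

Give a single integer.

closure: X∖int(X∖A) = X∖{t, r} = {s, p, v, q, u}
Let k=closure and c=complement:
  1. A     = {s, v, q, u}
  2. kA    = {s, p, v, q, u}
  3. cA    = {t, p, r}
  4. ckA   = {t, r}
  5. kcA   = {t, p, v, r, q, u}
  6. kckA  = {t, r, q, u}
  7. ckcA  = {s}
  8. ckckA = {s, p, v}
  9. kckcA = {s, q}
  10. kckckA = {s, p, v, q}
  11. ckckcA = {t, p, v, r, u}
  12. ckckckA = {t, r, u}
— saturated at 12

12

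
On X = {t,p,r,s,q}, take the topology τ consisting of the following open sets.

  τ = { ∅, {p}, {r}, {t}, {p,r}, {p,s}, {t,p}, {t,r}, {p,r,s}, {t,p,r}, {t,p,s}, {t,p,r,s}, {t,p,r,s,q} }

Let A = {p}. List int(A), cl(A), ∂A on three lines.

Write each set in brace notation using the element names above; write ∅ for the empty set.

U open, U⊆A: ∅, {p}. int(A) = ⋃ = {p}
X∖A={t,r,s,q}, int(X∖A)={t,r}, hence cl(A)={p,s,q}
∂A: remove int from cl → {s,q}

int(A) = {p}
cl(A)  = {p,s,q}
∂A     = {s,q}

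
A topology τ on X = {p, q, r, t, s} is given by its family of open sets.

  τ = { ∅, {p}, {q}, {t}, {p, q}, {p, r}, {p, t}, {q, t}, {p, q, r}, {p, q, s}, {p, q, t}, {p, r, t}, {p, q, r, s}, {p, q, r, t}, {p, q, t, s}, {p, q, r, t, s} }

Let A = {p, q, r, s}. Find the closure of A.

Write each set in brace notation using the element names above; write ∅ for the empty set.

{p, q, r, s}

closure: X∖int(X∖A) = X∖{t} = {p, q, r, s}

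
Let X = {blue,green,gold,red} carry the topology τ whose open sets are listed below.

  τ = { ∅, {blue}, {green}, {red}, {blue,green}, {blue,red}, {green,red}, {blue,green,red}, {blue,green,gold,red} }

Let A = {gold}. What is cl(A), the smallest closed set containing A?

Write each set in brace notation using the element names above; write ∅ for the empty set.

{gold}

X∖A={blue,green,red}, int(X∖A)={blue,green,red}, hence cl(A)={gold}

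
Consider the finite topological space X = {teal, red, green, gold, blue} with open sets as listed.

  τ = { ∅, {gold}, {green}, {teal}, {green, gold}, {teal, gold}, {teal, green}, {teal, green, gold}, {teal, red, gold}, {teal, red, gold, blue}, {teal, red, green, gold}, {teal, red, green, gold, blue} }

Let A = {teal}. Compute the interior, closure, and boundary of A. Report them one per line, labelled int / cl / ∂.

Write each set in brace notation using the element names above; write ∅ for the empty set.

int(A) = {teal}
cl(A)  = {teal, red, blue}
∂A     = {red, blue}

interior: largest open inside A is {teal} (from ∅, {teal})
cl via duality: int({red, green, gold, blue}) = {green, gold}, so X∖{green, gold} = {teal, red, blue}
cl∖int = {red, blue}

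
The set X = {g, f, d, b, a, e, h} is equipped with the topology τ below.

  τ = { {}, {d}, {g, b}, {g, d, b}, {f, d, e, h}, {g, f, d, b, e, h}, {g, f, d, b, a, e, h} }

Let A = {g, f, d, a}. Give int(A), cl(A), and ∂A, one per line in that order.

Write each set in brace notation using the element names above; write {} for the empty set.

int(A) = {d}
cl(A)  = {g, f, d, b, a, e, h}
∂A     = {g, f, b, a, e, h}

open subsets of A: {}, {d}; so int(A) = {d}
closure: X∖int(X∖A) = X∖{} = {g, f, d, b, a, e, h}
∂A = {g, f, d, b, a, e, h} minus {d} = {g, f, b, a, e, h}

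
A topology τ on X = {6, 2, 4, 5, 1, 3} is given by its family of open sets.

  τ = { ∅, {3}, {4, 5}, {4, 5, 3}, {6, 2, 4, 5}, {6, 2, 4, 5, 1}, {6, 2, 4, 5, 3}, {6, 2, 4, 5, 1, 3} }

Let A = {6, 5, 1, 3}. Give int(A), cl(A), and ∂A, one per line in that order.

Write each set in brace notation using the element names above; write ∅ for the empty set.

U open, U⊆A: ∅, {3}. int(A) = ⋃ = {3}
X∖A={2, 4}, int(X∖A)=∅, hence cl(A)={6, 2, 4, 5, 1, 3}
∂A: remove int from cl → {6, 2, 4, 5, 1}

int(A) = {3}
cl(A)  = {6, 2, 4, 5, 1, 3}
∂A     = {6, 2, 4, 5, 1}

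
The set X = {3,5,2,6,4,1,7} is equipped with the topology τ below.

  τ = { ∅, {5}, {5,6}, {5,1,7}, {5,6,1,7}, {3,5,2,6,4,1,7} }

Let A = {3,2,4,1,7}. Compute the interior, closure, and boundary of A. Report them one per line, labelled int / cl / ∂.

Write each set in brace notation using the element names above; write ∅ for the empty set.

opens ⊆ A: ∅; union → int = ∅
complement {5,6}; its interior {5,6}; cl(A) = X∖{5,6} = {3,2,4,1,7}
boundary = {3,2,4,1,7} ∖ ∅ = {3,2,4,1,7}

int(A) = ∅
cl(A)  = {3,2,4,1,7}
∂A     = {3,2,4,1,7}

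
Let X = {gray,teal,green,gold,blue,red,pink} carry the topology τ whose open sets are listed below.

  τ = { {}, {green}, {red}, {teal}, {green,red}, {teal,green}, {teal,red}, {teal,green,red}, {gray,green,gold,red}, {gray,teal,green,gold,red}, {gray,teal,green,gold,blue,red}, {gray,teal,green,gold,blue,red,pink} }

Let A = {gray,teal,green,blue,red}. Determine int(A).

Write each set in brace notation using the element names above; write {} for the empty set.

open subsets of A: {}, {red}, {teal}, {green}, {teal,red}, {teal,green}, {green,red}, {teal,green,red}; so int(A) = {teal,green,red}

{teal,green,red}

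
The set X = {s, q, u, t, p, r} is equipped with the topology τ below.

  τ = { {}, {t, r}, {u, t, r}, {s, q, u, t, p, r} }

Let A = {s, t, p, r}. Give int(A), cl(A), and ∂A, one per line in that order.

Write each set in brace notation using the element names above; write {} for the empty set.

open subsets of A: {}, {t, r}; so int(A) = {t, r}
closure: X∖int(X∖A) = X∖{} = {s, q, u, t, p, r}
∂A = {s, q, u, t, p, r} minus {t, r} = {s, q, u, p}

int(A) = {t, r}
cl(A)  = {s, q, u, t, p, r}
∂A     = {s, q, u, p}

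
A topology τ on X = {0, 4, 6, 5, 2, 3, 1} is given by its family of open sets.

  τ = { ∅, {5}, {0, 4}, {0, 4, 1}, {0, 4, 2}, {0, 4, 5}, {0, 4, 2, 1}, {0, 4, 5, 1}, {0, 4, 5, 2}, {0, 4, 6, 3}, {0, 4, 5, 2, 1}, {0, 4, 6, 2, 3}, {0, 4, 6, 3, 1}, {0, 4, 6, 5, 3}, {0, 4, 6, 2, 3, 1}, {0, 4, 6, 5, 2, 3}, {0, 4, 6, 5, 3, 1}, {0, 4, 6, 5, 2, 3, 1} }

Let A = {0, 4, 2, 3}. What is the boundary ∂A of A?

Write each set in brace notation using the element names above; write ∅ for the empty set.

{6, 3, 1}

U open, U⊆A: ∅, {0, 4}, {0, 4, 2}. int(A) = ⋃ = {0, 4, 2}
X∖A={6, 5, 1}, int(X∖A)={5}, hence cl(A)={0, 4, 6, 2, 3, 1}
∂A: remove int from cl → {6, 3, 1}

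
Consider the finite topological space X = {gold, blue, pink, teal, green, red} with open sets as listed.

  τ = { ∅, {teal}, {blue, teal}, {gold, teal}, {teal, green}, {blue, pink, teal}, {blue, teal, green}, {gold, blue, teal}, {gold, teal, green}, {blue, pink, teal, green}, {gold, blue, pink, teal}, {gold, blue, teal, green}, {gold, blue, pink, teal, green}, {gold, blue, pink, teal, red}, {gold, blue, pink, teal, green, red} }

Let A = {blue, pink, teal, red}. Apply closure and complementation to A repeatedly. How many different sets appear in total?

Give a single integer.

X∖A={gold, green}, int(X∖A)=∅, hence cl(A)={gold, blue, pink, teal, green, red}
Orbit (k=closure, c=complement):
  1. A     = {blue, pink, teal, red}
  2. kA    = {gold, blue, pink, teal, green, red}
  3. cA    = {gold, green}
  4. ckA   = ∅
  5. kcA   = {gold, green, red}
  6. ckcA  = {blue, pink, teal}
(closed under both — stop)

6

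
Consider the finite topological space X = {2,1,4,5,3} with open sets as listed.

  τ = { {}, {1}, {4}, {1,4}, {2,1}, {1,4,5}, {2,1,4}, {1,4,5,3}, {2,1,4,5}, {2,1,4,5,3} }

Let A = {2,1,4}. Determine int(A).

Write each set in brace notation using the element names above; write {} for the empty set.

{2,1,4}

interior: largest open inside A is {2,1,4} (from {}, {4}, {1}, {2,1}, {1,4}, {2,1,4})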